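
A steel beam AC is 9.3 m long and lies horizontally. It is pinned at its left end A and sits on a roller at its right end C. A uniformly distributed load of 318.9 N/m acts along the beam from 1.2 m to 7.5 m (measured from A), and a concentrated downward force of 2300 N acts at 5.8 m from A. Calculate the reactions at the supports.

A_x = 0, A_y = 1935 N, C_y = 2374 N

Resultant of the distributed load: 318.9 × 6.3 = 2009.07 N at 4.35 m from A.
Taking moments about A: C_y·9.3 − (318.9·6.3)·4.35 − 2300·5.8 = 0 → C_y = 22079.4545/9.3 = 2374.13 ≈ 2374 N.
ΣF_y = 0: A_y + 2374.13 − 318.9·6.3 − 2300 = 0 → A_y = 1935 N.
ΣF_x = 0: no horizontal applied forces, so A_x = 0.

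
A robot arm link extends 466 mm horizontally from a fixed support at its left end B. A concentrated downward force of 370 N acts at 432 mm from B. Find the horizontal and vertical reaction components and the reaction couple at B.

B_x = 0, B_y = 370.0 N, M_B = 159800 N·mm

ΣF_x = 0: B_x = 0.
ΣF_y = 0: B_y − 370 = 0 → B_y = 370.0 N.
ΣM about B: M_B − 370·432 = 0 → M_B = 159800 N·mm.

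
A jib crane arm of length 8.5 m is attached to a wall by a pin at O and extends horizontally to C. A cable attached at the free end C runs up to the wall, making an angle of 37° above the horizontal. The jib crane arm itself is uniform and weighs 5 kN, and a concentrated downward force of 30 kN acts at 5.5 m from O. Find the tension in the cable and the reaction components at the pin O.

ΣM about O: T·sin37°·8.5 − 5·4.25 − 30·5.5 = 0 → T = 186.25/(8.5·0.601815) = 36.4095 ≈ 36.41 kN.
ΣF_x = 0: O_x − T·cos37° = 0 → O_x = 36.4095 × 0.798636 = 29.08 kN.
ΣF_y = 0: O_y + T·sin37° − 5 − 30 = 0 → O_y = 35 − 36.4095 × 0.601815 = 13.09 kN.

T = 36.41 kN, O_x = 29.08 kN, O_y = 13.09 kN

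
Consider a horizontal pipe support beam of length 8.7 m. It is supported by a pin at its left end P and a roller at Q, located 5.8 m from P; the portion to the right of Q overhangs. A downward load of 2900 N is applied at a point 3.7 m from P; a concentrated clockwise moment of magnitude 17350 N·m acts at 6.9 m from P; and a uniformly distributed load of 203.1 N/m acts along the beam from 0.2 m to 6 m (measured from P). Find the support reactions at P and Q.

Resultant of the distributed load: 203.1 × 5.8 = 1177.98 N at 3.1 m from P.
Moments about P: Q_y·5.8 − 2900·3.7 − 17350 − (203.1·5.8)·3.1 = 0 → Q_y = 31731.738/5.8 = 5470.99 ≈ 5471 N.
ΣF_y = 0: P_y + 5470.99 − 2900 − 203.1·5.8 = 0 → P_y = -1393 N.
ΣF_x = 0: no horizontal applied forces, so P_x = 0.

P_x = 0, P_y = -1393 N, Q_y = 5471 N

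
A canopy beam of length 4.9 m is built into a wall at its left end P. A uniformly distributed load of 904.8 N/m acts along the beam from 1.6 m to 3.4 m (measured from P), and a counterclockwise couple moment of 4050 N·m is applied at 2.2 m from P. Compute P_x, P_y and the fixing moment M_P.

P_x = 0, P_y = 1629 N, M_P = 21.60 N·m

Resultant of the distributed load: 904.8 × 1.8 = 1628.64 N at 2.5 m from P.
ΣF_x = 0: P_x = 0.
ΣF_y = 0: P_y − 904.8·1.8 = 0 → P_y = 1629 N.
ΣM about P: M_P − (904.8·1.8)·2.5 + 4050 = 0 → M_P = 21.60 N·m.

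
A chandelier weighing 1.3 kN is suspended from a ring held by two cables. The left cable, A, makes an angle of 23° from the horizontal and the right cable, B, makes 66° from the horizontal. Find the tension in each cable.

ΣF_x = 0: −T_A·cos23° + T_B·cos66° = 0 → T_B = 2.26315·T_A.
ΣF_y = 0: T_A·sin23° + T_B·sin66° = 1.3.
Substitute: T_A·(0.390731 + 2.26315·0.913545) = 1.3 → T_A = 0.528838 ≈ 0.5288 kN.
Then T_B = 2.26315 × 0.528838 = 1.197 kN.

T_A = 0.5288 kN, T_B = 1.197 kN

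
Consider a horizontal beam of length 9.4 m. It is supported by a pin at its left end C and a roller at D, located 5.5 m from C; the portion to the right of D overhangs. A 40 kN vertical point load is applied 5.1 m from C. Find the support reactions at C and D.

Taking moments about C: D_y·5.5 − 40·5.1 = 0 → D_y = 204/5.5 = 37.0909 ≈ 37.09 kN.
ΣF_y = 0: C_y + 37.0909 − 40 = 0 → C_y = 2.909 kN.
ΣF_x = 0: no horizontal applied forces, so C_x = 0.

C_x = 0, C_y = 2.909 kN, D_y = 37.09 kN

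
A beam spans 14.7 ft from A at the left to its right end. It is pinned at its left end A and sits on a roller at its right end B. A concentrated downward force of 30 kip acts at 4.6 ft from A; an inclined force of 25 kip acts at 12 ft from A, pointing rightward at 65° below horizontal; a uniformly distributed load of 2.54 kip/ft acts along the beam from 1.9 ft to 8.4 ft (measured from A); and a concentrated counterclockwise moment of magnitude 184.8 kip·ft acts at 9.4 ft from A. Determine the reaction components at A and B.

A_x = -10.57 kip, A_y = 48.07 kip, B_y = 21.10 kip

Resultant of the distributed load: 2.54 × 6.5 = 16.51 kip at 5.15 ft from A.
ΣM about A: B_y·14.7 − 30·4.6 − 25·sin65°·12 − (2.54·6.5)·5.15 + 184.8 = 0 → B_y = 310.119/14.7 = 21.0965 ≈ 21.10 kip.
ΣF_y = 0: A_y + 21.0965 − 30 − 25·sin65° − 2.54·6.5 = 0 → A_y = 48.07 kip.
ΣF_x = 0: A_x + 25·cos65° = 0 → A_x = -10.57 kip.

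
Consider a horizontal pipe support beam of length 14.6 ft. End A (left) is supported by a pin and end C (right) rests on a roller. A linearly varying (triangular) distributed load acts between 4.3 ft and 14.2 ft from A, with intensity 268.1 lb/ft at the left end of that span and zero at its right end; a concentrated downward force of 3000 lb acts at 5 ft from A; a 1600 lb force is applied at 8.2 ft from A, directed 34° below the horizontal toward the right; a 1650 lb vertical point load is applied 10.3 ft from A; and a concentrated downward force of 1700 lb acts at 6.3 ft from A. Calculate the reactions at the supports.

Resultant of the triangular load: ½ × 268.1 × 9.9 = 1327.095 lb, acting at 7.6 ft from A (one-third of the span from the peak).
Moments about A: C_y·14.6 − (½·268.1·9.9)·7.6 − 3000·5 − 1600·sin34°·8.2 − 1650·10.3 − 1700·6.3 = 0 → C_y = 60127.5/14.6 = 4118.32 ≈ 4118 lb.
ΣF_y = 0: A_y + 4118.32 − ½·268.1·9.9 − 3000 − 1600·sin34° − 1650 − 1700 = 0 → A_y = 4453 lb.
ΣF_x = 0: A_x + 1600·cos34° = 0 → A_x = -1326 lb.

A_x = -1326 lb, A_y = 4453 lb, C_y = 4118 lb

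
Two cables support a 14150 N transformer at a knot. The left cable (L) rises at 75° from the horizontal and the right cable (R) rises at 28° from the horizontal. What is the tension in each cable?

T_L = 12820 N, T_R = 3759 N

ΣF_x = 0: −T_L·cos75° + T_R·cos28° = 0 → T_R = 0.293131·T_L.
ΣF_y = 0: T_L·sin75° + T_R·sin28° = 14150.
Substitute: T_L·(0.965926 + 0.293131·0.469472) = 14150 → T_L = 12822.3 ≈ 12820 N.
Then T_R = 0.293131 × 12822.3 = 3759 N.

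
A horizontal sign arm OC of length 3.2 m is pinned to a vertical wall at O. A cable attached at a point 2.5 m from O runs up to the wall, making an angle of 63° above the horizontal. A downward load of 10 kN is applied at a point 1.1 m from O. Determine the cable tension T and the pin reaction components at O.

T = 4.938 kN, O_x = 2.242 kN, O_y = 5.600 kN

ΣM about O: T·sin63°·2.5 − 10·1.1 = 0 → T = 11/(2.5·0.891007) = 4.93823 ≈ 4.938 kN.
ΣF_x = 0: O_x − T·cos63° = 0 → O_x = 4.93823 × 0.45399 = 2.242 kN.
ΣF_y = 0: O_y + T·sin63° − 10 = 0 → O_y = 10 − 4.93823 × 0.891007 = 5.600 kN.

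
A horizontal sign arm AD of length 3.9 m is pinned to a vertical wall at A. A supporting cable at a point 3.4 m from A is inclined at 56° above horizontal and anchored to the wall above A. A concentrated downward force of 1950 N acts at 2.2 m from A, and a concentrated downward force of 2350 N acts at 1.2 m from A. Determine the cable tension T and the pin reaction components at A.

T = 2522 N, A_x = 1411 N, A_y = 2209 N

ΣM about A: T·sin56°·3.4 − 1950·2.2 − 2350·1.2 = 0 → T = 7110/(3.4·0.829038) = 2522.41 ≈ 2522 N.
ΣF_x = 0: A_x − T·cos56° = 0 → A_x = 2522.41 × 0.559193 = 1411 N.
ΣF_y = 0: A_y + T·sin56° − 1950 − 2350 = 0 → A_y = 4300 − 2522.41 × 0.829038 = 2209 N.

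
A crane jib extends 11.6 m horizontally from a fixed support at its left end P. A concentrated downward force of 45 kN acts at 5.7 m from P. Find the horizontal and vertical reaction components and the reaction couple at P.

ΣF_x = 0: P_x = 0.
ΣF_y = 0: P_y − 45 = 0 → P_y = 45.00 kN.
ΣM about P: M_P − 45·5.7 = 0 → M_P = 256.5 kN·m.

P_x = 0, P_y = 45.00 kN, M_P = 256.5 kN·m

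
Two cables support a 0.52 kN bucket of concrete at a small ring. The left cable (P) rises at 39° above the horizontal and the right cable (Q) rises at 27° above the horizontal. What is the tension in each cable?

T_P = 0.5072 kN, T_Q = 0.4424 kN

ΣF_x = 0: −T_P·cos39° + T_Q·cos27° = 0 → T_Q = 0.872211·T_P.
ΣF_y = 0: T_P·sin39° + T_Q·sin27° = 0.52.
Substitute: T_P·(0.62932 + 0.872211·0.45399) = 0.52 → T_P = 0.507171 ≈ 0.5072 kN.
Then T_Q = 0.872211 × 0.507171 = 0.4424 kN.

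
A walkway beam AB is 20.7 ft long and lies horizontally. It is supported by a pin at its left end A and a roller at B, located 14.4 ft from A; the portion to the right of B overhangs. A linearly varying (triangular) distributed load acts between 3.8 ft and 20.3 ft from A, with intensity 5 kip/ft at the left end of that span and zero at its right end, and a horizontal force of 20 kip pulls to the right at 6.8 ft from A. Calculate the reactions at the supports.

Resultant of the triangular load: ½ × 5 × 16.5 = 41.25 kip, acting at 9.3 ft from A (one-third of the span from the peak).
Moments about A: B_y·14.4 − (½·5·16.5)·9.3 = 0 → B_y = 383.625/14.4 = 26.6406 ≈ 26.64 kip.
ΣF_y = 0: A_y + 26.6406 − ½·5·16.5 = 0 → A_y = 14.61 kip.
ΣF_x = 0: A_x + 20 = 0 → A_x = -20.00 kip.

A_x = -20.00 kip, A_y = 14.61 kip, B_y = 26.64 kip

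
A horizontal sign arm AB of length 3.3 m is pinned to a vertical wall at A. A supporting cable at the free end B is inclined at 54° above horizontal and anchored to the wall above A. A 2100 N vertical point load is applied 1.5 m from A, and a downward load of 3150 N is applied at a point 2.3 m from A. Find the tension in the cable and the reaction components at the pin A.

ΣM about A: T·sin54°·3.3 − 2100·1.5 − 3150·2.3 = 0 → T = 10395/(3.3·0.809017) = 3893.61 ≈ 3894 N.
ΣF_x = 0: A_x − T·cos54° = 0 → A_x = 3893.61 × 0.587785 = 2289 N.
ΣF_y = 0: A_y + T·sin54° − 2100 − 3150 = 0 → A_y = 5250 − 3893.61 × 0.809017 = 2100 N.

T = 3894 N, A_x = 2289 N, A_y = 2100 N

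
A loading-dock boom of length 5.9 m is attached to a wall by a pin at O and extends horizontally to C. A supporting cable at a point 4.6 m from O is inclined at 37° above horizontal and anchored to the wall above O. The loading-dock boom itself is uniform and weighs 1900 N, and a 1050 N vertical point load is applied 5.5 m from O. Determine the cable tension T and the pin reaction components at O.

ΣM about O: T·sin37°·4.6 − 1900·2.95 − 1050·5.5 = 0 → T = 11380/(4.6·0.601815) = 4110.75 ≈ 4111 N.
ΣF_x = 0: O_x − T·cos37° = 0 → O_x = 4110.75 × 0.798636 = 3283 N.
ΣF_y = 0: O_y + T·sin37° − 1900 − 1050 = 0 → O_y = 2950 − 4110.75 × 0.601815 = 476.1 N.

T = 4111 N, O_x = 3283 N, O_y = 476.1 N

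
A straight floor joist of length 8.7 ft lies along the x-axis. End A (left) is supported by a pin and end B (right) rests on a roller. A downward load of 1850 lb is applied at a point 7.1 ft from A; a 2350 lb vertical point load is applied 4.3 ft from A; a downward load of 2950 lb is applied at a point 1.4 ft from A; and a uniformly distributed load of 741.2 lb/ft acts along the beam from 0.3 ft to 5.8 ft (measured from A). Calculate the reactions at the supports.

Resultant of the distributed load: 741.2 × 5.5 = 4076.6 lb at 3.05 ft from A.
ΣM about A: B_y·8.7 − 1850·7.1 − 2350·4.3 − 2950·1.4 − (741.2·5.5)·3.05 = 0 → B_y = 39803.63/8.7 = 4575.13 ≈ 4575 lb.
ΣF_y = 0: A_y + 4575.13 − 1850 − 2350 − 2950 − 741.2·5.5 = 0 → A_y = 6651 lb.
ΣF_x = 0: no horizontal applied forces, so A_x = 0.

A_x = 0, A_y = 6651 lb, B_y = 4575 lb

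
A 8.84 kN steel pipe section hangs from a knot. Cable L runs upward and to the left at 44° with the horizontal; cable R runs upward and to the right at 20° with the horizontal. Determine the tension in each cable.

T_L = 9.242 kN, T_R = 7.075 kN

ΣF_x = 0: −T_L·cos44° + T_R·cos20° = 0 → T_R = 0.765505·T_L.
ΣF_y = 0: T_L·sin44° + T_R·sin20° = 8.84.
Substitute: T_L·(0.694658 + 0.765505·0.34202) = 8.84 → T_L = 9.24226 ≈ 9.242 kN.
Then T_R = 0.765505 × 9.24226 = 7.075 kN.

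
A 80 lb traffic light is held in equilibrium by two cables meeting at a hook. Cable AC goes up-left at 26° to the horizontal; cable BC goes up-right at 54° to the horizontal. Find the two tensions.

T_AC = 47.75 lb, T_BC = 73.01 lb

ΣF_x = 0: −T_AC·cos26° + T_BC·cos54° = 0 → T_BC = 1.52912·T_AC.
ΣF_y = 0: T_AC·sin26° + T_BC·sin54° = 80.
Substitute: T_AC·(0.438371 + 1.52912·0.809017) = 80 → T_AC = 47.7482 ≈ 47.75 lb.
Then T_BC = 1.52912 × 47.7482 = 73.01 lb.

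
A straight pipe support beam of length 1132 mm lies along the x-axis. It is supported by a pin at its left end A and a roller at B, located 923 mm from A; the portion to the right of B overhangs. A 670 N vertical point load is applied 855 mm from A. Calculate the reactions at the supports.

ΣM about A: B_y·923 − 670·855 = 0 → B_y = 572850/923 = 620.639 ≈ 620.6 N.
ΣF_y = 0: A_y + 620.639 − 670 = 0 → A_y = 49.36 N.
ΣF_x = 0: no horizontal applied forces, so A_x = 0.

A_x = 0, A_y = 49.36 N, B_y = 620.6 N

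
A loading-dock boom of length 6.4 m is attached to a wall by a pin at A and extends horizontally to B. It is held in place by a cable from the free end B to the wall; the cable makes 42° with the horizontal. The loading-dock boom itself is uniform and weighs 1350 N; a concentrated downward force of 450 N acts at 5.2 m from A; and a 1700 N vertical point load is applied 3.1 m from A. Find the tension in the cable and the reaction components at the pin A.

ΣM about A: T·sin42°·6.4 − 1350·3.2 − 450·5.2 − 1700·3.1 = 0 → T = 11930/(6.4·0.669131) = 2785.8 ≈ 2786 N.
ΣF_x = 0: A_x − T·cos42° = 0 → A_x = 2785.8 × 0.743145 = 2070 N.
ΣF_y = 0: A_y + T·sin42° − 1350 − 450 − 1700 = 0 → A_y = 3500 − 2785.8 × 0.669131 = 1636 N.

T = 2786 N, A_x = 2070 N, A_y = 1636 N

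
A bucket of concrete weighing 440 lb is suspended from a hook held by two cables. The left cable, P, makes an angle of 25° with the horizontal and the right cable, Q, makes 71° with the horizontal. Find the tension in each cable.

T_P = 144.0 lb, T_Q = 401.0 lb

ΣF_x = 0: −T_P·cos25° + T_Q·cos71° = 0 → T_Q = 2.78377·T_P.
ΣF_y = 0: T_P·sin25° + T_Q·sin71° = 440.
Substitute: T_P·(0.422618 + 2.78377·0.945519) = 440 → T_P = 144.039 ≈ 144.0 lb.
Then T_Q = 2.78377 × 144.039 = 401.0 lb.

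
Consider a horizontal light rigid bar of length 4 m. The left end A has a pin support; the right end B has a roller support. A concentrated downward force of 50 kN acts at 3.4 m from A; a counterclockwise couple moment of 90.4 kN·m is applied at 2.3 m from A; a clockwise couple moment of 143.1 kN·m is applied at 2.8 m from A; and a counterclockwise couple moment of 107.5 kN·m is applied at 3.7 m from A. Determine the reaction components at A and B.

A_x = 0, A_y = 21.20 kN, B_y = 28.80 kN

ΣM about A: B_y·4 − 50·3.4 + 90.4 − 143.1 + 107.5 = 0 → B_y = 115.2/4 = 28.80 kN.
ΣF_y = 0: A_y + 28.8 − 50 = 0 → A_y = 21.20 kN.
ΣF_x = 0: no horizontal applied forces, so A_x = 0.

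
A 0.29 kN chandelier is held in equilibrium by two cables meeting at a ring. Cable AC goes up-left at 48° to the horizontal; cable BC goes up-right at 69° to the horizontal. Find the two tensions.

T_AC = 0.1166 kN, T_BC = 0.2178 kN

ΣF_x = 0: −T_AC·cos48° + T_BC·cos69° = 0 → T_BC = 1.86716·T_AC.
ΣF_y = 0: T_AC·sin48° + T_BC·sin69° = 0.29.
Substitute: T_AC·(0.743145 + 1.86716·0.93358) = 0.29 → T_AC = 0.11664 ≈ 0.1166 kN.
Then T_BC = 1.86716 × 0.11664 = 0.2178 kN.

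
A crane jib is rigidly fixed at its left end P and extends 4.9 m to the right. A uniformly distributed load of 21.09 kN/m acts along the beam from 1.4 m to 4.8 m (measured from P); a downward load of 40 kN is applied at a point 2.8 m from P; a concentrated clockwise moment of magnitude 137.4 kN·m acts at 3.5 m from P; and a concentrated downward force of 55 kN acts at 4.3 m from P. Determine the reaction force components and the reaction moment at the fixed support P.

Resultant of the distributed load: 21.09 × 3.4 = 71.706 kN at 3.1 m from P.
ΣF_x = 0: P_x = 0.
ΣF_y = 0: P_y − 21.09·3.4 − 40 − 55 = 0 → P_y = 166.7 kN.
ΣM about P: M_P − (21.09·3.4)·3.1 − 40·2.8 − 137.4 − 55·4.3 = 0 → M_P = 708.2 kN·m.

P_x = 0, P_y = 166.7 kN, M_P = 708.2 kN·m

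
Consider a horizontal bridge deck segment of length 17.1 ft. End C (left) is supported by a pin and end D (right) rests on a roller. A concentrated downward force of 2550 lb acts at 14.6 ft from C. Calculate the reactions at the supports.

Moments about C: D_y·17.1 − 2550·14.6 = 0 → D_y = 37230/17.1 = 2177.19 ≈ 2177 lb.
ΣF_y = 0: C_y + 2177.19 − 2550 = 0 → C_y = 372.8 lb.
ΣF_x = 0: no horizontal applied forces, so C_x = 0.

C_x = 0, C_y = 372.8 lb, D_y = 2177 lb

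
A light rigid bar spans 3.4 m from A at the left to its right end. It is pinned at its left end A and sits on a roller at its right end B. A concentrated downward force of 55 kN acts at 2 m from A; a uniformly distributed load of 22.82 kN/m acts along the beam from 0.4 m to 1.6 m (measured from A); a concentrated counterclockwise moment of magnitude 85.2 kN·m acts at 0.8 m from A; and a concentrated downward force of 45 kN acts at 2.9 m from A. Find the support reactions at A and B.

A_x = 0, A_y = 73.65 kN, B_y = 53.73 kN

Resultant of the distributed load: 22.82 × 1.2 = 27.384 kN at 1 m from A.
Taking moments about A: B_y·3.4 − 55·2 − (22.82·1.2)·1 + 85.2 − 45·2.9 = 0 → B_y = 182.684/3.4 = 53.7306 ≈ 53.73 kN.
ΣF_y = 0: A_y + 53.7306 − 55 − 22.82·1.2 − 45 = 0 → A_y = 73.65 kN.
ΣF_x = 0: no horizontal applied forces, so A_x = 0.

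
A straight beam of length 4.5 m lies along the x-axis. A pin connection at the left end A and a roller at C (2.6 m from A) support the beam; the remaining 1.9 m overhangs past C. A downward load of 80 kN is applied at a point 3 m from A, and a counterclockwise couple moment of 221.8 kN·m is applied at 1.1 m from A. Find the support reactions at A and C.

Moments about A: C_y·2.6 − 80·3 + 221.8 = 0 → C_y = 18.2/2.6 = 7.000 kN.
ΣF_y = 0: A_y + 7 − 80 = 0 → A_y = 73.00 kN.
ΣF_x = 0: no horizontal applied forces, so A_x = 0.

A_x = 0, A_y = 73.00 kN, C_y = 7.000 kN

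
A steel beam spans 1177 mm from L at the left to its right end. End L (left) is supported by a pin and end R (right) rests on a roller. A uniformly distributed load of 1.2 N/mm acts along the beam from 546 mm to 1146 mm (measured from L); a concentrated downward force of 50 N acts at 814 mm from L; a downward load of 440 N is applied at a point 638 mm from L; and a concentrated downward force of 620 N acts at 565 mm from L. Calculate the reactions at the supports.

Resultant of the distributed load: 1.2 × 600 = 720 N at 846 mm from L.
ΣM about L: R_y·1177 − (1.2·600)·846 − 50·814 − 440·638 − 620·565 = 0 → R_y = 1280840/1177 = 1088.22 ≈ 1088 N.
ΣF_y = 0: L_y + 1088.22 − 1.2·600 − 50 − 440 − 620 = 0 → L_y = 741.8 N.
ΣF_x = 0: no horizontal applied forces, so L_x = 0.

L_x = 0, L_y = 741.8 N, R_y = 1088 N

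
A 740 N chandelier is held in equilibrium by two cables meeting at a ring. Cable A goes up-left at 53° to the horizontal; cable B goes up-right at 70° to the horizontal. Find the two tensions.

ΣF_x = 0: −T_A·cos53° + T_B·cos70° = 0 → T_B = 1.75959·T_A.
ΣF_y = 0: T_A·sin53° + T_B·sin70° = 740.
Substitute: T_A·(0.798636 + 1.75959·0.939693) = 740 → T_A = 301.781 ≈ 301.8 N.
Then T_B = 1.75959 × 301.781 = 531.0 N.

T_A = 301.8 N, T_B = 531.0 N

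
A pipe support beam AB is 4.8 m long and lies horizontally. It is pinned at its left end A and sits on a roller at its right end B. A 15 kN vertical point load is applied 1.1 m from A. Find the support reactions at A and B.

A_x = 0, A_y = 11.56 kN, B_y = 3.438 kN

ΣM about A: B_y·4.8 − 15·1.1 = 0 → B_y = 16.5/4.8 = 3.4375 ≈ 3.438 kN.
ΣF_y = 0: A_y + 3.4375 − 15 = 0 → A_y = 11.56 kN.
ΣF_x = 0: no horizontal applied forces, so A_x = 0.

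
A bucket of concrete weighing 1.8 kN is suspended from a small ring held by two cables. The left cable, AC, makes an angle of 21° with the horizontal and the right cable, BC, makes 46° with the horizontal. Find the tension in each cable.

ΣF_x = 0: −T_AC·cos21° + T_BC·cos46° = 0 → T_BC = 1.34394·T_AC.
ΣF_y = 0: T_AC·sin21° + T_BC·sin46° = 1.8.
Substitute: T_AC·(0.358368 + 1.34394·0.71934) = 1.8 → T_AC = 1.35837 ≈ 1.358 kN.
Then T_BC = 1.34394 × 1.35837 = 1.826 kN.

T_AC = 1.358 kN, T_BC = 1.826 kN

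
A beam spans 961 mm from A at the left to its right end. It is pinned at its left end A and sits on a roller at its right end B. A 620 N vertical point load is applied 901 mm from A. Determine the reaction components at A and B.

A_x = 0, A_y = 38.71 N, B_y = 581.3 N

ΣM about A: B_y·961 − 620·901 = 0 → B_y = 558620/961 = 581.29 ≈ 581.3 N.
ΣF_y = 0: A_y + 581.29 − 620 = 0 → A_y = 38.71 N.
ΣF_x = 0: no horizontal applied forces, so A_x = 0.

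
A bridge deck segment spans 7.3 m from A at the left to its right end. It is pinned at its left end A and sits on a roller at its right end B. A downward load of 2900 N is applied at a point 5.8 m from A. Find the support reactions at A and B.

A_x = 0, A_y = 595.9 N, B_y = 2304 N

Taking moments about A: B_y·7.3 − 2900·5.8 = 0 → B_y = 16820/7.3 = 2304.11 ≈ 2304 N.
ΣF_y = 0: A_y + 2304.11 − 2900 = 0 → A_y = 595.9 N.
ΣF_x = 0: no horizontal applied forces, so A_x = 0.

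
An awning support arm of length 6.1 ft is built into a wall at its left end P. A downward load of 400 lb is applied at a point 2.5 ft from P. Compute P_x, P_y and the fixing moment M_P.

ΣF_x = 0: P_x = 0.
ΣF_y = 0: P_y − 400 = 0 → P_y = 400.0 lb.
ΣM about P: M_P − 400·2.5 = 0 → M_P = 1000 lb·ft.

P_x = 0, P_y = 400.0 lb, M_P = 1000 lb·ft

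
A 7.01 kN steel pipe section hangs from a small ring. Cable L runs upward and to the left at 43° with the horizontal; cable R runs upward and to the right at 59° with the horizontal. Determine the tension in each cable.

T_L = 3.691 kN, T_R = 5.241 kN

ΣF_x = 0: −T_L·cos43° + T_R·cos59° = 0 → T_R = 1.42·T_L.
ΣF_y = 0: T_L·sin43° + T_R·sin59° = 7.01.
Substitute: T_L·(0.681998 + 1.42·0.857167) = 7.01 → T_L = 3.69108 ≈ 3.691 kN.
Then T_R = 1.42 × 3.69108 = 5.241 kN.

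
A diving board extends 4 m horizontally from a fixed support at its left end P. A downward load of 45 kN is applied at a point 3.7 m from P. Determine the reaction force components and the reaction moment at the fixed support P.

ΣF_x = 0: P_x = 0.
ΣF_y = 0: P_y − 45 = 0 → P_y = 45.00 kN.
ΣM about P: M_P − 45·3.7 = 0 → M_P = 166.5 kN·m.

P_x = 0, P_y = 45.00 kN, M_P = 166.5 kN·m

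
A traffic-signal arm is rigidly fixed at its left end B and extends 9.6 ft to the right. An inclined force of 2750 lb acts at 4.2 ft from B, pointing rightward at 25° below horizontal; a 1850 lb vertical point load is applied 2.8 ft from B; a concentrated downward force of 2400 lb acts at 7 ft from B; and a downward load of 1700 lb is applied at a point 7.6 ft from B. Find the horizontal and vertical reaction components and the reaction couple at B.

ΣF_x = 0: B_x + 2750·cos25° = 0 → B_x = -2492 lb.
ΣF_y = 0: B_y − 2750·sin25° − 1850 − 2400 − 1700 = 0 → B_y = 7112 lb.
ΣM about B: M_B − 2750·sin25°·4.2 − 1850·2.8 − 2400·7 − 1700·7.6 = 0 → M_B = 39780 lb·ft.

B_x = -2492 lb, B_y = 7112 lb, M_B = 39780 lb·ft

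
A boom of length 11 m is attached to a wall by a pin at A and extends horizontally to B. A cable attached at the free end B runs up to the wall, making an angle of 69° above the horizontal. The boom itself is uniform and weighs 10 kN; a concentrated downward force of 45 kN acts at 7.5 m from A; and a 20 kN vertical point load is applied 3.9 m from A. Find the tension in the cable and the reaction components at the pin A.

ΣM about A: T·sin69°·11 − 10·5.5 − 45·7.5 − 20·3.9 = 0 → T = 470.5/(11·0.93358) = 45.8158 ≈ 45.82 kN.
ΣF_x = 0: A_x − T·cos69° = 0 → A_x = 45.8158 × 0.358368 = 16.42 kN.
ΣF_y = 0: A_y + T·sin69° − 10 − 45 − 20 = 0 → A_y = 75 − 45.8158 × 0.93358 = 32.23 kN.

T = 45.82 kN, A_x = 16.42 kN, A_y = 32.23 kN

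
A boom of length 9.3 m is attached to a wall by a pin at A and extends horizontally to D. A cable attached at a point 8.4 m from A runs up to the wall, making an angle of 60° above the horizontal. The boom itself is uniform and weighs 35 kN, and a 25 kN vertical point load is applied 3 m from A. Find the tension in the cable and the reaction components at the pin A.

ΣM about A: T·sin60°·8.4 − 35·4.65 − 25·3 = 0 → T = 237.75/(8.4·0.866025) = 32.6822 ≈ 32.68 kN.
ΣF_x = 0: A_x − T·cos60° = 0 → A_x = 32.6822 × 0.5 = 16.34 kN.
ΣF_y = 0: A_y + T·sin60° − 35 − 25 = 0 → A_y = 60 − 32.6822 × 0.866025 = 31.70 kN.

T = 32.68 kN, A_x = 16.34 kN, A_y = 31.70 kN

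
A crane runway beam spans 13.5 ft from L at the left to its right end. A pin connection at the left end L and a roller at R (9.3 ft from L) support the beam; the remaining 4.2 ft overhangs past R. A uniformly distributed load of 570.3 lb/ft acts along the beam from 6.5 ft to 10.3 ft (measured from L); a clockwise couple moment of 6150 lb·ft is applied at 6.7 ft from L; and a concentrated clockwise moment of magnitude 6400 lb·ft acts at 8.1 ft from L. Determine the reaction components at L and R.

L_x = 0, L_y = -1140 lb, R_y = 3307 lb

Resultant of the distributed load: 570.3 × 3.8 = 2167.14 lb at 8.4 ft from L.
ΣM about L: R_y·9.3 − (570.3·3.8)·8.4 − 6150 − 6400 = 0 → R_y = 30753.976/9.3 = 3306.88 ≈ 3307 lb.
ΣF_y = 0: L_y + 3306.88 − 570.3·3.8 = 0 → L_y = -1140 lb.
ΣF_x = 0: no horizontal applied forces, so L_x = 0.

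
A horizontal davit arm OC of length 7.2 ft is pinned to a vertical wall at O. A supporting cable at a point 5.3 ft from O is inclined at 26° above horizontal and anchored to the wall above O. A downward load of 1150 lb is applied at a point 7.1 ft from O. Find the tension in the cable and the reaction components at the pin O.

ΣM about O: T·sin26°·5.3 − 1150·7.1 = 0 → T = 8165/(5.3·0.438371) = 3514.3 ≈ 3514 lb.
ΣF_x = 0: O_x − T·cos26° = 0 → O_x = 3514.3 × 0.898794 = 3159 lb.
ΣF_y = 0: O_y + T·sin26° − 1150 = 0 → O_y = 1150 − 3514.3 × 0.438371 = -390.6 lb.

T = 3514 lb, O_x = 3159 lb, O_y = -390.6 lb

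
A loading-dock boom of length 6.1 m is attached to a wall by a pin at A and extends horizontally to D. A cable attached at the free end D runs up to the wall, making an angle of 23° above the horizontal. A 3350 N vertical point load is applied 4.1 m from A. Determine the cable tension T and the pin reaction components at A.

T = 5763 N, A_x = 5305 N, A_y = 1098 N

ΣM about A: T·sin23°·6.1 − 3350·4.1 = 0 → T = 13735/(6.1·0.390731) = 5762.63 ≈ 5763 N.
ΣF_x = 0: A_x − T·cos23° = 0 → A_x = 5762.63 × 0.920505 = 5305 N.
ΣF_y = 0: A_y + T·sin23° − 3350 = 0 → A_y = 3350 − 5762.63 × 0.390731 = 1098 N.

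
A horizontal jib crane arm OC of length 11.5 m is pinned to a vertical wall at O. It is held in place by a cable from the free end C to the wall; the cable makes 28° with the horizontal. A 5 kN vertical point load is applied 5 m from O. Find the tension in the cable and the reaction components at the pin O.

ΣM about O: T·sin28°·11.5 − 5·5 = 0 → T = 25/(11.5·0.469472) = 4.63055 ≈ 4.631 kN.
ΣF_x = 0: O_x − T·cos28° = 0 → O_x = 4.63055 × 0.882948 = 4.089 kN.
ΣF_y = 0: O_y + T·sin28° − 5 = 0 → O_y = 5 − 4.63055 × 0.469472 = 2.826 kN.

T = 4.631 kN, O_x = 4.089 kN, O_y = 2.826 kN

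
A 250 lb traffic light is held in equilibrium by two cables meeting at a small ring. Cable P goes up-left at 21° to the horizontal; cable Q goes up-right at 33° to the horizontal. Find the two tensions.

T_P = 259.2 lb, T_Q = 288.5 lb

ΣF_x = 0: −T_P·cos21° + T_Q·cos33° = 0 → T_Q = 1.11317·T_P.
ΣF_y = 0: T_P·sin21° + T_Q·sin33° = 250.
Substitute: T_P·(0.358368 + 1.11317·0.544639) = 250 → T_P = 259.163 ≈ 259.2 lb.
Then T_Q = 1.11317 × 259.163 = 288.5 lb.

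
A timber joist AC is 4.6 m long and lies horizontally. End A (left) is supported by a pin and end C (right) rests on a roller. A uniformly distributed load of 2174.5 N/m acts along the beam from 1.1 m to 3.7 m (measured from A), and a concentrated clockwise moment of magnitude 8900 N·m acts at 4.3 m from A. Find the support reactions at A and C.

Resultant of the distributed load: 2174.5 × 2.6 = 5653.7 N at 2.4 m from A.
Moments about A: C_y·4.6 − (2174.5·2.6)·2.4 − 8900 = 0 → C_y = 22468.88/4.6 = 4884.54 ≈ 4885 N.
ΣF_y = 0: A_y + 4884.54 − 2174.5·2.6 = 0 → A_y = 769.2 N.
ΣF_x = 0: no horizontal applied forces, so A_x = 0.

A_x = 0, A_y = 769.2 N, C_y = 4885 N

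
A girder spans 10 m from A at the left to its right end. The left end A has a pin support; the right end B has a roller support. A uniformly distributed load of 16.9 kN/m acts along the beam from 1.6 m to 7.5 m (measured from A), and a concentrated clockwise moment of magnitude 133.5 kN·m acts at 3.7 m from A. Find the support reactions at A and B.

Resultant of the distributed load: 16.9 × 5.9 = 99.71 kN at 4.55 m from A.
Taking moments about A: B_y·10 − (16.9·5.9)·4.55 − 133.5 = 0 → B_y = 587.1805/10 = 58.7181 ≈ 58.72 kN.
ΣF_y = 0: A_y + 58.7181 − 16.9·5.9 = 0 → A_y = 40.99 kN.
ΣF_x = 0: no horizontal applied forces, so A_x = 0.

A_x = 0, A_y = 40.99 kN, B_y = 58.72 kN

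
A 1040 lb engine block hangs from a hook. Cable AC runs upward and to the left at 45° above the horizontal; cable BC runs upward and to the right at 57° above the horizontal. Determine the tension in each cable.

T_AC = 579.1 lb, T_BC = 751.8 lb

ΣF_x = 0: −T_AC·cos45° + T_BC·cos57° = 0 → T_BC = 1.2983·T_AC.
ΣF_y = 0: T_AC·sin45° + T_BC·sin57° = 1040.
Substitute: T_AC·(0.707107 + 1.2983·0.838671) = 1040 → T_AC = 579.08 ≈ 579.1 lb.
Then T_BC = 1.2983 × 579.08 = 751.8 lb.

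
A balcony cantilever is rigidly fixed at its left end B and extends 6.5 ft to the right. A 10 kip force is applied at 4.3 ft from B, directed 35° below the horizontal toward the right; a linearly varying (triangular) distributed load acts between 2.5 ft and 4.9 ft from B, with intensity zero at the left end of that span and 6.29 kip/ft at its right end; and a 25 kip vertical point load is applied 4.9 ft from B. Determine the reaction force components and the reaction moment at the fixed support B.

Resultant of the triangular load: ½ × 6.29 × 2.4 = 7.548 kip, acting at 4.1 ft from B (one-third of the span from the peak).
ΣF_x = 0: B_x + 10·cos35° = 0 → B_x = -8.192 kip.
ΣF_y = 0: B_y − 10·sin35° − ½·6.29·2.4 − 25 = 0 → B_y = 38.28 kip.
ΣM about B: M_B − 10·sin35°·4.3 − (½·6.29·2.4)·4.1 − 25·4.9 = 0 → M_B = 178.1 kip·ft.

B_x = -8.192 kip, B_y = 38.28 kip, M_B = 178.1 kip·ft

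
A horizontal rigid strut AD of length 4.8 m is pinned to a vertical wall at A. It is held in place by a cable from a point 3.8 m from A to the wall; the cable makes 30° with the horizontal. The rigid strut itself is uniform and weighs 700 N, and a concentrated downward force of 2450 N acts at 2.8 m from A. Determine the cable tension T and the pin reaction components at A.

ΣM about A: T·sin30°·3.8 − 700·2.4 − 2450·2.8 = 0 → T = 8540/(3.8·0.5) = 4494.74 ≈ 4495 N.
ΣF_x = 0: A_x − T·cos30° = 0 → A_x = 4494.74 × 0.866025 = 3893 N.
ΣF_y = 0: A_y + T·sin30° − 700 − 2450 = 0 → A_y = 3150 − 4494.74 × 0.5 = 902.6 N.

T = 4495 N, A_x = 3893 N, A_y = 902.6 N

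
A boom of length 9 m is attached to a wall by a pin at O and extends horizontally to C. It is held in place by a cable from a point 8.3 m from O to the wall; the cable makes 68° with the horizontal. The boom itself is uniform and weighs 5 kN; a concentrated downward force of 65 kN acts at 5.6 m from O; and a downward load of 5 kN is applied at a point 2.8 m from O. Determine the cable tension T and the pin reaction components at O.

T = 52.04 kN, O_x = 19.50 kN, O_y = 26.75 kN

ΣM about O: T·sin68°·8.3 − 5·4.5 − 65·5.6 − 5·2.8 = 0 → T = 400.5/(8.3·0.927184) = 52.0425 ≈ 52.04 kN.
ΣF_x = 0: O_x − T·cos68° = 0 → O_x = 52.0425 × 0.374607 = 19.50 kN.
ΣF_y = 0: O_y + T·sin68° − 5 − 65 − 5 = 0 → O_y = 75 − 52.0425 × 0.927184 = 26.75 kN.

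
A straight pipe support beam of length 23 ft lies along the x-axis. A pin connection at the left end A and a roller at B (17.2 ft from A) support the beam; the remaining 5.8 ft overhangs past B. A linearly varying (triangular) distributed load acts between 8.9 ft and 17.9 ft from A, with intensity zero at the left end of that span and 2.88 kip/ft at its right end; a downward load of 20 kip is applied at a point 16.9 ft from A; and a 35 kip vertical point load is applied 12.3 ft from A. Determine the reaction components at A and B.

A_x = 0, A_y = 12.05 kip, B_y = 55.91 kip

Resultant of the triangular load: ½ × 2.88 × 9 = 12.96 kip, acting at 14.9 ft from A (one-third of the span from the peak).
ΣM about A: B_y·17.2 − (½·2.88·9)·14.9 − 20·16.9 − 35·12.3 = 0 → B_y = 961.604/17.2 = 55.9072 ≈ 55.91 kip.
ΣF_y = 0: A_y + 55.9072 − ½·2.88·9 − 20 − 35 = 0 → A_y = 12.05 kip.
ΣF_x = 0: no horizontal applied forces, so A_x = 0.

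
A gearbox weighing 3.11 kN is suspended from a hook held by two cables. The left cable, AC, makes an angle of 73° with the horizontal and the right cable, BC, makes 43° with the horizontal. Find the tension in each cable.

ΣF_x = 0: −T_AC·cos73° + T_BC·cos43° = 0 → T_BC = 0.399768·T_AC.
ΣF_y = 0: T_AC·sin73° + T_BC·sin43° = 3.11.
Substitute: T_AC·(0.956305 + 0.399768·0.681998) = 3.11 → T_AC = 2.53062 ≈ 2.531 kN.
Then T_BC = 0.399768 × 2.53062 = 1.012 kN.

T_AC = 2.531 kN, T_BC = 1.012 kN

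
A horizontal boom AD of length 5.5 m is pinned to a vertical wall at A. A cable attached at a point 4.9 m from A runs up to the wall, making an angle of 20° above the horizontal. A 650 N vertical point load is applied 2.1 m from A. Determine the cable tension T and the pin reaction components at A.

T = 814.5 N, A_x = 765.4 N, A_y = 371.4 N

ΣM about A: T·sin20°·4.9 − 650·2.1 = 0 → T = 1365/(4.9·0.34202) = 814.489 ≈ 814.5 N.
ΣF_x = 0: A_x − T·cos20° = 0 → A_x = 814.489 × 0.939693 = 765.4 N.
ΣF_y = 0: A_y + T·sin20° − 650 = 0 → A_y = 650 − 814.489 × 0.34202 = 371.4 N.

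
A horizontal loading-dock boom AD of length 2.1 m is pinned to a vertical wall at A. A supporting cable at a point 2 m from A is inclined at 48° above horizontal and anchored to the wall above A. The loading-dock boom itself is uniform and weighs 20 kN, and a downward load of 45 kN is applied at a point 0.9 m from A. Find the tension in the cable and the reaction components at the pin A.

ΣM about A: T·sin48°·2 − 20·1.05 − 45·0.9 = 0 → T = 61.5/(2·0.743145) = 41.3782 ≈ 41.38 kN.
ΣF_x = 0: A_x − T·cos48° = 0 → A_x = 41.3782 × 0.669131 = 27.69 kN.
ΣF_y = 0: A_y + T·sin48° − 20 − 45 = 0 → A_y = 65 − 41.3782 × 0.743145 = 34.25 kN.

T = 41.38 kN, A_x = 27.69 kN, A_y = 34.25 kN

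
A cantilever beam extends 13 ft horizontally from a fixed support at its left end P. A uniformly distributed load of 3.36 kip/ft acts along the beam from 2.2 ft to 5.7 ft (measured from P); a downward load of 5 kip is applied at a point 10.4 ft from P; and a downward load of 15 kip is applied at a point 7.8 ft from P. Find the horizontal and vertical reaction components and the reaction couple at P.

Resultant of the distributed load: 3.36 × 3.5 = 11.76 kip at 3.95 ft from P.
ΣF_x = 0: P_x = 0.
ΣF_y = 0: P_y − 3.36·3.5 − 5 − 15 = 0 → P_y = 31.76 kip.
ΣM about P: M_P − (3.36·3.5)·3.95 − 5·10.4 − 15·7.8 = 0 → M_P = 215.5 kip·ft.

P_x = 0, P_y = 31.76 kip, M_P = 215.5 kip·ft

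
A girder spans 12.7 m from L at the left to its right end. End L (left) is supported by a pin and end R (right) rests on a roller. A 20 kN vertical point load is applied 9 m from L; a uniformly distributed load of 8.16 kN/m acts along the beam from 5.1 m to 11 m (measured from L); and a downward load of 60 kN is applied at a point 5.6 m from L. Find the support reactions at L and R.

Resultant of the distributed load: 8.16 × 5.9 = 48.144 kN at 8.05 m from L.
Moments about L: R_y·12.7 − 20·9 − (8.16·5.9)·8.05 − 60·5.6 = 0 → R_y = 903.5592/12.7 = 71.1464 ≈ 71.15 kN.
ΣF_y = 0: L_y + 71.1464 − 20 − 8.16·5.9 − 60 = 0 → L_y = 57.00 kN.
ΣF_x = 0: no horizontal applied forces, so L_x = 0.

L_x = 0, L_y = 57.00 kN, R_y = 71.15 kN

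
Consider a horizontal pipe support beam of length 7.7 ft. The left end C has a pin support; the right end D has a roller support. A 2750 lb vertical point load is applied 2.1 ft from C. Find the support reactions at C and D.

C_x = 0, C_y = 2000 lb, D_y = 750.0 lb

Taking moments about C: D_y·7.7 − 2750·2.1 = 0 → D_y = 5775/7.7 = 750.0 lb.
ΣF_y = 0: C_y + 750 − 2750 = 0 → C_y = 2000 lb.
ΣF_x = 0: no horizontal applied forces, so C_x = 0.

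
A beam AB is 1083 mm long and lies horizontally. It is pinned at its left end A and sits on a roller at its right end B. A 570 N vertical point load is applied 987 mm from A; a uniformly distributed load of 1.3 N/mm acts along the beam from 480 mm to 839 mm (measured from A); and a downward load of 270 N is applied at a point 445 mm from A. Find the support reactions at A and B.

Resultant of the distributed load: 1.3 × 359 = 466.7 N at 659.5 mm from A.
Taking moments about A: B_y·1083 − 570·987 − (1.3·359)·659.5 − 270·445 = 0 → B_y = 990528.65/1083 = 914.616 ≈ 914.6 N.
ΣF_y = 0: A_y + 914.616 − 570 − 1.3·359 − 270 = 0 → A_y = 392.1 N.
ΣF_x = 0: no horizontal applied forces, so A_x = 0.

A_x = 0, A_y = 392.1 N, B_y = 914.6 N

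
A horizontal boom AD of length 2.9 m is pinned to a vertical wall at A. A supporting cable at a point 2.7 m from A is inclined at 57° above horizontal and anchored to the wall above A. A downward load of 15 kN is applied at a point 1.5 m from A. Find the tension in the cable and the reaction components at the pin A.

ΣM about A: T·sin57°·2.7 − 15·1.5 = 0 → T = 22.5/(2.7·0.838671) = 9.93636 ≈ 9.936 kN.
ΣF_x = 0: A_x − T·cos57° = 0 → A_x = 9.93636 × 0.544639 = 5.412 kN.
ΣF_y = 0: A_y + T·sin57° − 15 = 0 → A_y = 15 − 9.93636 × 0.838671 = 6.667 kN.

T = 9.936 kN, A_x = 5.412 kN, A_y = 6.667 kN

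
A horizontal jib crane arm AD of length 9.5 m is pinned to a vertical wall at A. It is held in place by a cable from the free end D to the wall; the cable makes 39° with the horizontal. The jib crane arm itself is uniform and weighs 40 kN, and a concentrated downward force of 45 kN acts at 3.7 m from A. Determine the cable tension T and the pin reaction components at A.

T = 59.63 kN, A_x = 46.34 kN, A_y = 47.47 kN

ΣM about A: T·sin39°·9.5 − 40·4.75 − 45·3.7 = 0 → T = 356.5/(9.5·0.62932) = 59.6299 ≈ 59.63 kN.
ΣF_x = 0: A_x − T·cos39° = 0 → A_x = 59.6299 × 0.777146 = 46.34 kN.
ΣF_y = 0: A_y + T·sin39° − 40 − 45 = 0 → A_y = 85 − 59.6299 × 0.62932 = 47.47 kN.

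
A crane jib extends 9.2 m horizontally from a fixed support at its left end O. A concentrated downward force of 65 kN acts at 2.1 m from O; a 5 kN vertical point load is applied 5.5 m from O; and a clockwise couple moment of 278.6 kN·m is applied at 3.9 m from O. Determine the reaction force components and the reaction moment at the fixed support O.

ΣF_x = 0: O_x = 0.
ΣF_y = 0: O_y − 65 − 5 = 0 → O_y = 70.00 kN.
ΣM about O: M_O − 65·2.1 − 5·5.5 − 278.6 = 0 → M_O = 442.6 kN·m.

O_x = 0, O_y = 70.00 kN, M_O = 442.6 kN·m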